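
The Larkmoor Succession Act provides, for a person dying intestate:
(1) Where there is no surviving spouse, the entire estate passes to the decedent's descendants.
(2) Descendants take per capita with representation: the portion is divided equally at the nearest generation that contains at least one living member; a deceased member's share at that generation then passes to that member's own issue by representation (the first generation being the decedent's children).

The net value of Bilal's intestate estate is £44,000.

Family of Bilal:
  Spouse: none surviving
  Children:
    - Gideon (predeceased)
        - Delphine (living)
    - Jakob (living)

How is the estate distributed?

Delphine: £22,000; Jakob: £22,000

The entire £44,000 passes to the descendants.
That amount (£44,000) is divided into 2 shares of £22,000: Jakob takes £22,000; Gideon's £22,000 share passes to Gideon's issue.
Gideon's share (£22,000) passes entirely to Delphine.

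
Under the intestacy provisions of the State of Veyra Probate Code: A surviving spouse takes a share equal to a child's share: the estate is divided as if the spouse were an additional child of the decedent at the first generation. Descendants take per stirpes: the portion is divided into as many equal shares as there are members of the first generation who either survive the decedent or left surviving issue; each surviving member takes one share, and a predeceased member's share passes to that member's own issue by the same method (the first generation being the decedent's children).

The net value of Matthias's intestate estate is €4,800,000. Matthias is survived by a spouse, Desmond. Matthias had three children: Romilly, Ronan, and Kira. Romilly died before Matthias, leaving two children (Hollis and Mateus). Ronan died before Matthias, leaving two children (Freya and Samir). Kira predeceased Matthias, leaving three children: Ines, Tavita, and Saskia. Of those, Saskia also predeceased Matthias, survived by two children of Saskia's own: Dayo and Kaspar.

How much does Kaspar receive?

Kaspar receives €200,000.

The spouse counts as an additional share at the children's level, so there are 4 primary shares of €1,200,000. Desmond takes one such share (€1,200,000).
The children's combined portion (€3,600,000) is divided into 3 shares of €1,200,000: Romilly's €1,200,000 share passes to Romilly's issue; Ronan's €1,200,000 share passes to Ronan's issue; Kira's €1,200,000 share passes to Kira's issue.
Romilly's share (€1,200,000) is divided into 2 shares of €600,000: Hollis and Mateus each take €600,000.
Ronan's share (€1,200,000) is divided into 2 shares of €600,000: Freya and Samir each take €600,000.
Kira's share (€1,200,000) is divided into 3 shares of €400,000: Ines and Tavita each take €400,000; Saskia's €400,000 share passes to Saskia's issue.
Saskia's share (€400,000) is divided into 2 shares of €200,000: Dayo and Kaspar each take €200,000.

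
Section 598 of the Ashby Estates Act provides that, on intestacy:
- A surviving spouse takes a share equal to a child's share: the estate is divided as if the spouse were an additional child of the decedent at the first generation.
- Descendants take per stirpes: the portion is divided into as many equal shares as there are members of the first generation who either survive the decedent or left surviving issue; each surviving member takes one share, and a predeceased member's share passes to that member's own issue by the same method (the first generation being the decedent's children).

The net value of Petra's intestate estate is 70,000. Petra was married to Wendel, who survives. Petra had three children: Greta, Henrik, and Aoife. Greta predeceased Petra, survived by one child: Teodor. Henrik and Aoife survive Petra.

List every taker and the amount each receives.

The spouse counts as an additional share at the children's level, so there are 4 primary shares of 17,500. Wendel takes one such share (17,500).
The children's combined portion (52,500) is divided into 3 shares of 17,500: Henrik and Aoife each take 17,500; Greta's 17,500 share passes to Greta's issue.
Greta's share (17,500) passes entirely to Teodor.

Wendel: 17,500; Teodor: 17,500; Henrik: 17,500; Aoife: 17,500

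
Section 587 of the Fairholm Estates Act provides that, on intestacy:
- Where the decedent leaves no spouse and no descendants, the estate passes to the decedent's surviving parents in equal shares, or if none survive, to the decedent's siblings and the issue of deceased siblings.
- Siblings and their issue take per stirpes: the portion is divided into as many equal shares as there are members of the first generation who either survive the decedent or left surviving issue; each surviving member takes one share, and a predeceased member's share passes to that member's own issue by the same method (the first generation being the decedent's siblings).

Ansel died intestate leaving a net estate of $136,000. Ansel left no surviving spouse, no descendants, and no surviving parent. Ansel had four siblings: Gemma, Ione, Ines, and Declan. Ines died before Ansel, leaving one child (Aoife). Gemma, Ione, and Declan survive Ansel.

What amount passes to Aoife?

The entire $136,000 passes to the siblings and their issue.
That amount ($136,000) is divided into 4 shares of $34,000: Gemma, Ione, and Declan each take $34,000; Ines's $34,000 share passes to Ines's issue.
Ines's share ($34,000) passes entirely to Aoife.

Aoife receives $34,000.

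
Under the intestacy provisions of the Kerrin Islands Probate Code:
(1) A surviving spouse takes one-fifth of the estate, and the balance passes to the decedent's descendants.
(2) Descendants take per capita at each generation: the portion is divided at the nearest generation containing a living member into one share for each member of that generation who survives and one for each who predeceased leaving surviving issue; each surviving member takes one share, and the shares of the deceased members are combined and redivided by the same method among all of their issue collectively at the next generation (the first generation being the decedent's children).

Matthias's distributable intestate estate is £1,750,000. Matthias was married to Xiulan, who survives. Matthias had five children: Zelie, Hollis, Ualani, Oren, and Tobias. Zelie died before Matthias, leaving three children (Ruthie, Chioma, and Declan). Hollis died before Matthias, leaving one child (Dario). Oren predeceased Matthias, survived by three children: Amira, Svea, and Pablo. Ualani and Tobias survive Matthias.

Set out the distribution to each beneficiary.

Xiulan takes one-fifth of £1,750,000 = £350,000. The remaining £1,400,000 passes to the descendants.
The descendants' portion (£1,400,000) is divided at the children's generation into 5 shares of £280,000. Ualani and Tobias each take £280,000. The 3 shares of the deceased (Zelie, Hollis, and Oren) are combined into a pool of £840,000.
That pool (£840,000) is divided at the grandchildren's generation equally among Ruthie, Chioma, Declan, Dario, Amira, Svea, and Pablo: £120,000 each.

Xiulan: £350,000; Ruthie: £120,000; Chioma: £120,000; Declan: £120,000; Dario: £120,000; Ualani: £280,000; Amira: £120,000; Svea: £120,000; Pablo: £120,000; Tobias: £280,000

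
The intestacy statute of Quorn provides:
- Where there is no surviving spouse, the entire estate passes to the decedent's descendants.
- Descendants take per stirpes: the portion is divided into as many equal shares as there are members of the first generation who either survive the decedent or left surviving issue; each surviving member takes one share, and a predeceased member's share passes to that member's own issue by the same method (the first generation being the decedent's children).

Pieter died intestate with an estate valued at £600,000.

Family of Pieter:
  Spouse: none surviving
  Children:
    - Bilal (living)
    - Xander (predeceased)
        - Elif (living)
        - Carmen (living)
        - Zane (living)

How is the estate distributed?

The entire £600,000 passes to the descendants.
That amount (£600,000) is divided into 2 shares of £300,000: Bilal takes £300,000; Xander's £300,000 share passes to Xander's issue.
Xander's share (£300,000) is divided into 3 shares of £100,000: Elif, Carmen, and Zane each take £100,000.

Bilal: £300,000; Elif: £100,000; Carmen: £100,000; Zane: £100,000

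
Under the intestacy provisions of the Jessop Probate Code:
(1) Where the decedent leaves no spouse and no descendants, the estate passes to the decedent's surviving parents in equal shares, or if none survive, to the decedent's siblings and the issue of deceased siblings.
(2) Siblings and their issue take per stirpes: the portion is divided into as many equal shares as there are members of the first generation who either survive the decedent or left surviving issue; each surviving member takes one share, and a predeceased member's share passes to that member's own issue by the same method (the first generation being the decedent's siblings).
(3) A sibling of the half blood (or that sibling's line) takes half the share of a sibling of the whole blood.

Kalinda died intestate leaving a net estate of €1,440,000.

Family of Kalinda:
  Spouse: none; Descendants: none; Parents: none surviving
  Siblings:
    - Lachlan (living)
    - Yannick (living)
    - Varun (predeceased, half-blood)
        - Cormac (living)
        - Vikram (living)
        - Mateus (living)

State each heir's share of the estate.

Lachlan: €576,000; Yannick: €576,000; Cormac: €96,000; Vikram: €96,000; Mateus: €96,000

The entire €1,440,000 passes to the siblings and their issue.
Counting each half-blood sibling's line as half a unit, there are 5/2 units in €1,440,000, so one unit is €576,000. Whole-blood lines (Lachlan and Yannick) take €576,000 each; half-blood lines (Varun) take €288,000 each.
Varun's share (€288,000) is divided into 3 shares of €96,000: Cormac, Vikram, and Mateus each take €96,000.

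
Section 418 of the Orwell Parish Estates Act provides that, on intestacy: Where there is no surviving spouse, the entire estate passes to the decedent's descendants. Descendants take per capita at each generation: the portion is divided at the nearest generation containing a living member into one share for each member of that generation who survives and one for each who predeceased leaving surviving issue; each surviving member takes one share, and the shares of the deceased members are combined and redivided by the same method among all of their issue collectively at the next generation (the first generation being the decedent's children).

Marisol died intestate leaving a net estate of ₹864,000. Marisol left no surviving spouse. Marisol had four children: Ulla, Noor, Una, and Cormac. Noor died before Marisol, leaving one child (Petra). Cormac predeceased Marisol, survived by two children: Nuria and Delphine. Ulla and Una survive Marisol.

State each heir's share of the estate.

Ulla: ₹216,000; Petra: ₹144,000; Una: ₹216,000; Nuria: ₹144,000; Delphine: ₹144,000

The entire ₹864,000 passes to the descendants.
That amount (₹864,000) is divided at the children's generation into 4 shares of ₹216,000. Ulla and Una each take ₹216,000. The 2 shares of the deceased (Noor and Cormac) are combined into a pool of ₹432,000.
That pool (₹432,000) is divided at the grandchildren's generation equally among Petra, Nuria, and Delphine: ₹144,000 each.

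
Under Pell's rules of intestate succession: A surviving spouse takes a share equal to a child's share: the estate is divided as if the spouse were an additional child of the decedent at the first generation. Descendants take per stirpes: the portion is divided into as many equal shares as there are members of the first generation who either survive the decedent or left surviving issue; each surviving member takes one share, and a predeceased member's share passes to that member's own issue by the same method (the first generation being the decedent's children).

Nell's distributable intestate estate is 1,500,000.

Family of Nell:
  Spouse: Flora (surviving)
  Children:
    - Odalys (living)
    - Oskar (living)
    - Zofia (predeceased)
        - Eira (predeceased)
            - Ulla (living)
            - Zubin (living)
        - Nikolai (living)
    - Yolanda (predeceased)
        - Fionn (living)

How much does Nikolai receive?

The spouse counts as an additional share at the children's level, so there are 5 primary shares of 300,000. Flora takes one such share (300,000).
The children's combined portion (1,200,000) is divided into 4 shares of 300,000: Odalys and Oskar each take 300,000; Zofia's 300,000 share passes to Zofia's issue; Yolanda's 300,000 share passes to Yolanda's issue.
Zofia's share (300,000) is divided into 2 shares of 150,000: Nikolai takes 150,000; Eira's 150,000 share passes to Eira's issue.
Eira's share (150,000) is divided into 2 shares of 75,000: Ulla and Zubin each take 75,000.
Yolanda's share (300,000) passes entirely to Fionn.

Nikolai receives 150,000.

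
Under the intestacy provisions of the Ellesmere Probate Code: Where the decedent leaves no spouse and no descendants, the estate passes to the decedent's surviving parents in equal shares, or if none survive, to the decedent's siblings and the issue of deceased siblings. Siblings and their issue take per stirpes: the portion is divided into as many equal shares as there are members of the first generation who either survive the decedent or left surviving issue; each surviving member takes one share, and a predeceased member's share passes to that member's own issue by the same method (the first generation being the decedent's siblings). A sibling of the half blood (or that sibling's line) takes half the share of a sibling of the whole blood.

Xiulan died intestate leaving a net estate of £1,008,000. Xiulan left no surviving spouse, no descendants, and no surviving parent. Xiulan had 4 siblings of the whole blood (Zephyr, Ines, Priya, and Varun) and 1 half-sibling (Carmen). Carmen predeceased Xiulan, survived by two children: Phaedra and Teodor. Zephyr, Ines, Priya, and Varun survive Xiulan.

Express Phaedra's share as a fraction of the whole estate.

Phaedra receives 1/18 of the estate.

The entire £1,008,000 passes to the siblings and their issue.
Counting each half-blood sibling's line as half a unit, there are 9/2 units in £1,008,000, so one unit is £224,000. Whole-blood lines (Zephyr, Ines, Priya, and Varun) take £224,000 each; half-blood lines (Carmen) take £112,000 each.
Carmen's share (£112,000) is divided into 2 shares of £56,000: Phaedra and Teodor each take £56,000.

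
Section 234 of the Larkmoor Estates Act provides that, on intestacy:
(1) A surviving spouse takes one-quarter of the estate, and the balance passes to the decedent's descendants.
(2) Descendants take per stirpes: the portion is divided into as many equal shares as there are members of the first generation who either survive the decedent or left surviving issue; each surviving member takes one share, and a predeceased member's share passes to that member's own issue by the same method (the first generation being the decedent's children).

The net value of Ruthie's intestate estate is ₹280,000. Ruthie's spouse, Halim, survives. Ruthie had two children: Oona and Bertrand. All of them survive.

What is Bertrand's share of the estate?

Halim takes one-quarter of ₹280,000 = ₹70,000. The remaining ₹210,000 passes to the descendants.
The descendants' portion (₹210,000) is divided into 2 shares of ₹105,000: Oona and Bertrand each take ₹105,000.

Bertrand receives ₹105,000.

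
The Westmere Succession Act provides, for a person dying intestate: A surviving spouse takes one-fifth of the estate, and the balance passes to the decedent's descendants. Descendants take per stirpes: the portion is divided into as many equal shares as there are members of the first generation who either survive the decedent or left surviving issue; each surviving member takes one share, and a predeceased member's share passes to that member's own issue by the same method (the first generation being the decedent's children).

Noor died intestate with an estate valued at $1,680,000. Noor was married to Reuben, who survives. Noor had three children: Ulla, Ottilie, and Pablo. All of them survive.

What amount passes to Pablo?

Reuben takes one-fifth of $1,680,000 = $336,000. The remaining $1,344,000 passes to the descendants.
The descendants' portion ($1,344,000) is divided into 3 shares of $448,000: Ulla, Ottilie, and Pablo each take $448,000.

Pablo receives $448,000.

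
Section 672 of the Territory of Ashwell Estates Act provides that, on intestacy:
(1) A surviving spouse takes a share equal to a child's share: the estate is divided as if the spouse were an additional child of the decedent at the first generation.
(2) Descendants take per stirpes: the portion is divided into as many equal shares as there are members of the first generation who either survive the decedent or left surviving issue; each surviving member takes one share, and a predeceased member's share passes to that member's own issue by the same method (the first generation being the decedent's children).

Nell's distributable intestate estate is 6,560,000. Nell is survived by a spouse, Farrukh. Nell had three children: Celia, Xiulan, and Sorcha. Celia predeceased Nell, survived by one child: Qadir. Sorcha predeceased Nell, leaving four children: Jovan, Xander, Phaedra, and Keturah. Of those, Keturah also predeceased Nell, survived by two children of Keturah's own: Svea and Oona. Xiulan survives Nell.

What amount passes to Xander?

Xander receives 410,000.

The spouse counts as an additional share at the children's level, so there are 4 primary shares of 1,640,000. Farrukh takes one such share (1,640,000).
The children's combined portion (4,920,000) is divided into 3 shares of 1,640,000: Xiulan takes 1,640,000; Celia's 1,640,000 share passes to Celia's issue; Sorcha's 1,640,000 share passes to Sorcha's issue.
Celia's share (1,640,000) passes entirely to Qadir.
Sorcha's share (1,640,000) is divided into 4 shares of 410,000: Jovan, Xander, and Phaedra each take 410,000; Keturah's 410,000 share passes to Keturah's issue.
Keturah's share (410,000) is divided into 2 shares of 205,000: Svea and Oona each take 205,000.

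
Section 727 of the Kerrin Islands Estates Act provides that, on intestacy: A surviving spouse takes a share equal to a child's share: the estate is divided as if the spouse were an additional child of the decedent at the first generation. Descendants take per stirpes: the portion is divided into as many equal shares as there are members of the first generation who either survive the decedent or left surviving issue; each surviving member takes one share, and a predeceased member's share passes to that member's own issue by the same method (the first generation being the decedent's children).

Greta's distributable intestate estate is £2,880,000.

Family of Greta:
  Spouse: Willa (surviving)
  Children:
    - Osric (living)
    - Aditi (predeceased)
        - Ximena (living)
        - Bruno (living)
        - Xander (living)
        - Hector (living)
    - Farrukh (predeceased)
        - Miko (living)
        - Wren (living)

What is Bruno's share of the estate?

Bruno receives £180,000.

The spouse counts as an additional share at the children's level, so there are 4 primary shares of £720,000. Willa takes one such share (£720,000).
The children's combined portion (£2,160,000) is divided into 3 shares of £720,000: Osric takes £720,000; Aditi's £720,000 share passes to Aditi's issue; Farrukh's £720,000 share passes to Farrukh's issue.
Aditi's share (£720,000) is divided into 4 shares of £180,000: Ximena, Bruno, Xander, and Hector each take £180,000.
Farrukh's share (£720,000) is divided into 2 shares of £360,000: Miko and Wren each take £360,000.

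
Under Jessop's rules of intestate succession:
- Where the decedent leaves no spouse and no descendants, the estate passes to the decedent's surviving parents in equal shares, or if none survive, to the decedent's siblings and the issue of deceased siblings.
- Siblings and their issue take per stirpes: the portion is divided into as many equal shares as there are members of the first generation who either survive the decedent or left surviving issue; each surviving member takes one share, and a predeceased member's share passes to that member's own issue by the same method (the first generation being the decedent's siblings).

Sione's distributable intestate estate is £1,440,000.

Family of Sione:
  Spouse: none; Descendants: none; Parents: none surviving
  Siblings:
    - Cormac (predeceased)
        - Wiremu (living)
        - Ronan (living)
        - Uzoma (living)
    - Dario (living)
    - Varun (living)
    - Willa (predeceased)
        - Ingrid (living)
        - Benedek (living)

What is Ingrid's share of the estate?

The entire £1,440,000 passes to the siblings and their issue.
That amount (£1,440,000) is divided into 4 shares of £360,000: Dario and Varun each take £360,000; Cormac's £360,000 share passes to Cormac's issue; Willa's £360,000 share passes to Willa's issue.
Cormac's share (£360,000) is divided into 3 shares of £120,000: Wiremu, Ronan, and Uzoma each take £120,000.
Willa's share (£360,000) is divided into 2 shares of £180,000: Ingrid and Benedek each take £180,000.

Ingrid receives £180,000.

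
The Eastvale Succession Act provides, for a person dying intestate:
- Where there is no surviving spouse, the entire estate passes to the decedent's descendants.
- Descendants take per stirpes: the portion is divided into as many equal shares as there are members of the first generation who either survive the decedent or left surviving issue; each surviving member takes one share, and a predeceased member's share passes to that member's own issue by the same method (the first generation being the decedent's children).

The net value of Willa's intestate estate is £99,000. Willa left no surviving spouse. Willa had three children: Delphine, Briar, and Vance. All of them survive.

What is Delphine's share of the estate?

Delphine receives £33,000.

The entire £99,000 passes to the descendants.
That amount (£99,000) is divided into 3 shares of £33,000: Delphine, Briar, and Vance each take £33,000.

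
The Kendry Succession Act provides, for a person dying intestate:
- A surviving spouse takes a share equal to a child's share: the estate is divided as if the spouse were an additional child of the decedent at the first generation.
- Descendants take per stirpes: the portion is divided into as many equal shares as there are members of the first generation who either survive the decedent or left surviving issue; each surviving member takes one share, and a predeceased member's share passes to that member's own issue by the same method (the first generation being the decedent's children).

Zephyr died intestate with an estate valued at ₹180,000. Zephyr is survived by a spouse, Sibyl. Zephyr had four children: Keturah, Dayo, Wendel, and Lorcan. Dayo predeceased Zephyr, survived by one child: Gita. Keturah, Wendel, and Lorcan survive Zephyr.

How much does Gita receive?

Gita receives ₹36,000.

The spouse counts as an additional share at the children's level, so there are 5 primary shares of ₹36,000. Sibyl takes one such share (₹36,000).
The children's combined portion (₹144,000) is divided into 4 shares of ₹36,000: Keturah, Wendel, and Lorcan each take ₹36,000; Dayo's ₹36,000 share passes to Dayo's issue.
Dayo's share (₹36,000) passes entirely to Gita.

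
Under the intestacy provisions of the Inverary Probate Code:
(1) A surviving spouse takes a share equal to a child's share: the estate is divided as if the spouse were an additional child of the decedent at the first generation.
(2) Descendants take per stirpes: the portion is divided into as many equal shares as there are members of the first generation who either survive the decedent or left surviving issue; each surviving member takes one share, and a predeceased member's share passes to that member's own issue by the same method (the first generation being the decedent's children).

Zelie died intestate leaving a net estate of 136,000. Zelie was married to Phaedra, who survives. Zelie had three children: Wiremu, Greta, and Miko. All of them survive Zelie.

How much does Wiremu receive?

The spouse counts as an additional share at the children's level, so there are 4 primary shares of 34,000. Phaedra takes one such share (34,000).
The children's combined portion (102,000) is divided into 3 shares of 34,000: Wiremu, Greta, and Miko each take 34,000.

Wiremu receives 34,000.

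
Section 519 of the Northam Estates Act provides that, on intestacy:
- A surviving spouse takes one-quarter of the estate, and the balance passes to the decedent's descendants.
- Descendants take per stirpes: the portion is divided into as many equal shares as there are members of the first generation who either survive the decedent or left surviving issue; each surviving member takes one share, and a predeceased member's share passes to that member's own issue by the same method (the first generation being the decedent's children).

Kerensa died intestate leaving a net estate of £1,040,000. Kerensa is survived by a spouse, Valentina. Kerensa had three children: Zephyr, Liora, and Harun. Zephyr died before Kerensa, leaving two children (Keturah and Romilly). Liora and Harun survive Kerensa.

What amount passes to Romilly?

Romilly receives £130,000.

Valentina takes one-quarter of £1,040,000 = £260,000. The remaining £780,000 passes to the descendants.
The descendants' portion (£780,000) is divided into 3 shares of £260,000: Liora and Harun each take £260,000; Zephyr's £260,000 share passes to Zephyr's issue.
Zephyr's share (£260,000) is divided into 2 shares of £130,000: Keturah and Romilly each take £130,000.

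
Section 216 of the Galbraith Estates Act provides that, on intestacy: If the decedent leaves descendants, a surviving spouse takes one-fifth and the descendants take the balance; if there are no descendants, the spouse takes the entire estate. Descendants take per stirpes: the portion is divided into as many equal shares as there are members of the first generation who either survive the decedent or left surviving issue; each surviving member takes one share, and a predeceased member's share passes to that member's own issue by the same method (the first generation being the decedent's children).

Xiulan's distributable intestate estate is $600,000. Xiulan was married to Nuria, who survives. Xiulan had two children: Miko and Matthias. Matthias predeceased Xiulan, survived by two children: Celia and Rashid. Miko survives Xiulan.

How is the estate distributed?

Nuria takes one-fifth of $600,000 = $120,000. The remaining $480,000 passes to the descendants.
The descendants' portion ($480,000) is divided into 2 shares of $240,000: Miko takes $240,000; Matthias's $240,000 share passes to Matthias's issue.
Matthias's share ($240,000) is divided into 2 shares of $120,000: Celia and Rashid each take $120,000.

Nuria: $120,000; Miko: $240,000; Celia: $120,000; Rashid: $120,000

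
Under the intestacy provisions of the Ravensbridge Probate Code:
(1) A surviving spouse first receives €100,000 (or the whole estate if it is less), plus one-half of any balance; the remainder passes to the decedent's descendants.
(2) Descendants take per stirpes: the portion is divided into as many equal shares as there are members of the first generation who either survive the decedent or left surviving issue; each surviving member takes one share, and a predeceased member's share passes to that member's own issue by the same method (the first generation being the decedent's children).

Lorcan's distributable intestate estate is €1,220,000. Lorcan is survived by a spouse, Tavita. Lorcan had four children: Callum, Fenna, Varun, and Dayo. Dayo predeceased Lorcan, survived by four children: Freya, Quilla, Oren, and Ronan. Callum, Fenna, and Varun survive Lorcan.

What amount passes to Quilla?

Tavita first takes €100,000, leaving a balance of €1,120,000. Tavita then takes one-half of the balance (€560,000), for a total of €660,000. The remaining €560,000 passes to the descendants.
The descendants' portion (€560,000) is divided into 4 shares of €140,000: Callum, Fenna, and Varun each take €140,000; Dayo's €140,000 share passes to Dayo's issue.
Dayo's share (€140,000) is divided into 4 shares of €35,000: Freya, Quilla, Oren, and Ronan each take €35,000.

Quilla receives €35,000.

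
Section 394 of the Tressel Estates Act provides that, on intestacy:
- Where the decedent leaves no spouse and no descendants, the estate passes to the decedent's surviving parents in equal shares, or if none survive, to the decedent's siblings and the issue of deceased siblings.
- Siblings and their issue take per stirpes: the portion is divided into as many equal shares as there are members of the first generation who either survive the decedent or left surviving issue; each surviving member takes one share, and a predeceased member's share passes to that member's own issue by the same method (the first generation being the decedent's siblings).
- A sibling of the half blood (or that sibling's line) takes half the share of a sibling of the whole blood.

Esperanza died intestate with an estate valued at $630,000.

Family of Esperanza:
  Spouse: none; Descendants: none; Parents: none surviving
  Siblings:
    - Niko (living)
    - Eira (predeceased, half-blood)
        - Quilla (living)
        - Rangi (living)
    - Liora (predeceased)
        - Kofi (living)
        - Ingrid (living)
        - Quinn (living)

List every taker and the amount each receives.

The entire $630,000 passes to the siblings and their issue.
Counting each half-blood sibling's line as half a unit, there are 5/2 units in $630,000, so one unit is $252,000. Whole-blood lines (Niko and Liora) take $252,000 each; half-blood lines (Eira) take $126,000 each.
Eira's share ($126,000) is divided into 2 shares of $63,000: Quilla and Rangi each take $63,000.
Liora's share ($252,000) is divided into 3 shares of $84,000: Kofi, Ingrid, and Quinn each take $84,000.

Niko: $252,000; Quilla: $63,000; Rangi: $63,000; Kofi: $84,000; Ingrid: $84,000; Quinn: $84,000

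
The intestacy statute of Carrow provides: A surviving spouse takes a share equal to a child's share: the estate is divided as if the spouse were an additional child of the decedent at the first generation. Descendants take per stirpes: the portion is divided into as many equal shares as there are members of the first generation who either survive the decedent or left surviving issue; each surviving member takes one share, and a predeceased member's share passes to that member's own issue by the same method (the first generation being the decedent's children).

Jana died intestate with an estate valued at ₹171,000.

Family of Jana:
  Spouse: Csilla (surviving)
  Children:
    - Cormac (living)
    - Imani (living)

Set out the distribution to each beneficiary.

Csilla: ₹57,000; Cormac: ₹57,000; Imani: ₹57,000

The spouse counts as an additional share at the children's level, so there are 3 primary shares of ₹57,000. Csilla takes one such share (₹57,000).
The children's combined portion (₹114,000) is divided into 2 shares of ₹57,000: Cormac and Imani each take ₹57,000.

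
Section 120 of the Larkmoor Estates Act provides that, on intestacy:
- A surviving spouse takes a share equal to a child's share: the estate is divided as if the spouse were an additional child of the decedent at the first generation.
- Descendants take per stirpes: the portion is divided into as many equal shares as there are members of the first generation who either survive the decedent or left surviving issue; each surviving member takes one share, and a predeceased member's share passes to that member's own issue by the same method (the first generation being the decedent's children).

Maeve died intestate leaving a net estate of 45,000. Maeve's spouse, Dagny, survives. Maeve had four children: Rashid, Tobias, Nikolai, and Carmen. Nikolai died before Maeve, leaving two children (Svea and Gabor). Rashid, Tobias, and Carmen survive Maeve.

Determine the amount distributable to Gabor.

The spouse counts as an additional share at the children's level, so there are 5 primary shares of 9,000. Dagny takes one such share (9,000).
The children's combined portion (36,000) is divided into 4 shares of 9,000: Rashid, Tobias, and Carmen each take 9,000; Nikolai's 9,000 share passes to Nikolai's issue.
Nikolai's share (9,000) is divided into 2 shares of 4,500: Svea and Gabor each take 4,500.

Gabor receives 4,500.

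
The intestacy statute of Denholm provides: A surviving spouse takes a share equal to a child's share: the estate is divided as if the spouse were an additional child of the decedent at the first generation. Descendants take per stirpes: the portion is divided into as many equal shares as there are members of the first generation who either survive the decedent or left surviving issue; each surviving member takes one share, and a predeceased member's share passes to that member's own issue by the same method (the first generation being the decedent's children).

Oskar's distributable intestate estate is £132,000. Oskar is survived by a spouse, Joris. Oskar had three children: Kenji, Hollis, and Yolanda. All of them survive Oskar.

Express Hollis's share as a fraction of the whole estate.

The spouse counts as an additional share at the children's level, so there are 4 primary shares of £33,000. Joris takes one such share (£33,000).
The children's combined portion (£99,000) is divided into 3 shares of £33,000: Kenji, Hollis, and Yolanda each take £33,000.

Hollis receives 1/4 of the estate.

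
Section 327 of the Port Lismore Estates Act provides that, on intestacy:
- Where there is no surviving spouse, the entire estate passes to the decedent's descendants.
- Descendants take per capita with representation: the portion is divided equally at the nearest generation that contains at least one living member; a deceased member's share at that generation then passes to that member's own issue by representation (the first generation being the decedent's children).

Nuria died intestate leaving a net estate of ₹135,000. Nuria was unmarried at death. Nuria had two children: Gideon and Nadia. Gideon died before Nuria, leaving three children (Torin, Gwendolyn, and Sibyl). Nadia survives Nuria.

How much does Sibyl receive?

The entire ₹135,000 passes to the descendants.
That amount (₹135,000) is divided into 2 shares of ₹67,500: Nadia takes ₹67,500; Gideon's ₹67,500 share passes to Gideon's issue.
Gideon's share (₹67,500) is divided into 3 shares of ₹22,500: Torin, Gwendolyn, and Sibyl each take ₹22,500.

Sibyl receives ₹22,500.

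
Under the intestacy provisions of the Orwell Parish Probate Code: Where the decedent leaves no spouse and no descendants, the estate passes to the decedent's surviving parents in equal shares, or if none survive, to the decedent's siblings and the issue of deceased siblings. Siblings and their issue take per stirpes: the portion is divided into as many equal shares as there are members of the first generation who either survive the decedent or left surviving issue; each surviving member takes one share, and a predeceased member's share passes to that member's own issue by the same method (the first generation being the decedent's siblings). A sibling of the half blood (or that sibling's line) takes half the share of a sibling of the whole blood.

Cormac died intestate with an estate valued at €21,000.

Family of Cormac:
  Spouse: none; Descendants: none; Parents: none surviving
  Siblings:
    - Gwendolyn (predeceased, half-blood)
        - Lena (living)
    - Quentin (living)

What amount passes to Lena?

Lena receives €7,000.

The entire €21,000 passes to the siblings and their issue.
Counting each half-blood sibling's line as half a unit, there are 3/2 units in €21,000, so one unit is €14,000. Whole-blood lines (Quentin) take €14,000 each; half-blood lines (Gwendolyn) take €7,000 each.
Gwendolyn's share (€7,000) passes entirely to Lena.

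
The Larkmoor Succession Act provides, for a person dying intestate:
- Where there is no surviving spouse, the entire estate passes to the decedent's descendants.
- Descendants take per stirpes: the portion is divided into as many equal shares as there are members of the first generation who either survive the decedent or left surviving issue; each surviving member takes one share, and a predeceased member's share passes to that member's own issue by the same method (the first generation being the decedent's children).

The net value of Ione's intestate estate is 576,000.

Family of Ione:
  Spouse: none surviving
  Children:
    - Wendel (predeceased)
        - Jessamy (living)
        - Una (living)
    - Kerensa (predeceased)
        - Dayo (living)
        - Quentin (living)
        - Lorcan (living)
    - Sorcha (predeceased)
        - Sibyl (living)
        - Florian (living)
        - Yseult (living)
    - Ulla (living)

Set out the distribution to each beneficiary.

Jessamy: 72,000; Una: 72,000; Dayo: 48,000; Quentin: 48,000; Lorcan: 48,000; Sibyl: 48,000; Florian: 48,000; Yseult: 48,000; Ulla: 144,000

The entire 576,000 passes to the descendants.
That amount (576,000) is divided into 4 shares of 144,000: Ulla takes 144,000; Wendel's 144,000 share passes to Wendel's issue; Kerensa's 144,000 share passes to Kerensa's issue; Sorcha's 144,000 share passes to Sorcha's issue.
Wendel's share (144,000) is divided into 2 shares of 72,000: Jessamy and Una each take 72,000.
Kerensa's share (144,000) is divided into 3 shares of 48,000: Dayo, Quentin, and Lorcan each take 48,000.
Sorcha's share (144,000) is divided into 3 shares of 48,000: Sibyl, Florian, and Yseult each take 48,000.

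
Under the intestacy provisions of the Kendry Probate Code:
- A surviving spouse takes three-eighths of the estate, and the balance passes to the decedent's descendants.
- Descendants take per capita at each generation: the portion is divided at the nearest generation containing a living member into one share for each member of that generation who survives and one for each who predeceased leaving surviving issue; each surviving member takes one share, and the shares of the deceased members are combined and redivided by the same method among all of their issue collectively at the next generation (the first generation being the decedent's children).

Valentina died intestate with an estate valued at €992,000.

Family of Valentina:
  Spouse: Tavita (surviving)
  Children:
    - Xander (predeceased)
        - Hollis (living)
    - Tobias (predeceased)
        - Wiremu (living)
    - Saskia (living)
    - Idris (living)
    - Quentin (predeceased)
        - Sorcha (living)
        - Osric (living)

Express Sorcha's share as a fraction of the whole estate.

Sorcha receives 3/32 of the estate.

Tavita takes three-eighths of €992,000 = €372,000. The remaining €620,000 passes to the descendants.
The descendants' portion (€620,000) is divided at the children's generation into 5 shares of €124,000. Saskia and Idris each take €124,000. The 3 shares of the deceased (Xander, Tobias, and Quentin) are combined into a pool of €372,000.
That pool (€372,000) is divided at the grandchildren's generation equally among Hollis, Wiremu, Sorcha, and Osric: €93,000 each.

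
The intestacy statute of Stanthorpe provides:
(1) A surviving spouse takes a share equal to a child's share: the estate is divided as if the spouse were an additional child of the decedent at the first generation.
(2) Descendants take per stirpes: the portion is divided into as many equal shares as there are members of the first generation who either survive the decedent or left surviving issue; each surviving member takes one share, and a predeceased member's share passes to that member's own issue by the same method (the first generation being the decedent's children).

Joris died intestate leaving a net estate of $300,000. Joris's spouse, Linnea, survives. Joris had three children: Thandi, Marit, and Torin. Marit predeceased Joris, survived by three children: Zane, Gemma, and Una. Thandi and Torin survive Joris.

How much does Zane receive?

The spouse counts as an additional share at the children's level, so there are 4 primary shares of $75,000. Linnea takes one such share ($75,000).
The children's combined portion ($225,000) is divided into 3 shares of $75,000: Thandi and Torin each take $75,000; Marit's $75,000 share passes to Marit's issue.
Marit's share ($75,000) is divided into 3 shares of $25,000: Zane, Gemma, and Una each take $25,000.

Zane receives $25,000.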